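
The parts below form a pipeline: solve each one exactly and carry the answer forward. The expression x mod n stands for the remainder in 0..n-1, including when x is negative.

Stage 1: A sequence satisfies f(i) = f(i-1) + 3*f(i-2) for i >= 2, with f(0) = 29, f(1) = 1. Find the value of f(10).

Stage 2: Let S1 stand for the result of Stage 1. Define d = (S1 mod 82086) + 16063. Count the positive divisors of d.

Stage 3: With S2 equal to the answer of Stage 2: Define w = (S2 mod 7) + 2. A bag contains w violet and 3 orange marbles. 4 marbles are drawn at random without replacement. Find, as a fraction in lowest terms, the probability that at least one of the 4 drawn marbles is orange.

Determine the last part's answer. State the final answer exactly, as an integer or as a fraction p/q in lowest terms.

Stage 1: f(2) = 1*(1) + 3*(29) = 88; iterating: f(2)=88, f(3)=91, f(4)=355, f(5)=628, f(6)=1693, f(7)=3577, f(8)=8656, f(9)=19387, f(10)=45355; answer 45355
Stage 2: S1 = 45355; d = 61418; 61418 = 2 * 7 * 41 * 107; number of divisors = (1+1) * (1+1) * (1+1) * (1+1) = 16; answer 16
Stage 3: S2 = 16; w = 4; total draws C(7,4) = 35; complement C(4,4) = 1; favorable 35 - 1 = 34; P = 34/35; answer 34/35

34/35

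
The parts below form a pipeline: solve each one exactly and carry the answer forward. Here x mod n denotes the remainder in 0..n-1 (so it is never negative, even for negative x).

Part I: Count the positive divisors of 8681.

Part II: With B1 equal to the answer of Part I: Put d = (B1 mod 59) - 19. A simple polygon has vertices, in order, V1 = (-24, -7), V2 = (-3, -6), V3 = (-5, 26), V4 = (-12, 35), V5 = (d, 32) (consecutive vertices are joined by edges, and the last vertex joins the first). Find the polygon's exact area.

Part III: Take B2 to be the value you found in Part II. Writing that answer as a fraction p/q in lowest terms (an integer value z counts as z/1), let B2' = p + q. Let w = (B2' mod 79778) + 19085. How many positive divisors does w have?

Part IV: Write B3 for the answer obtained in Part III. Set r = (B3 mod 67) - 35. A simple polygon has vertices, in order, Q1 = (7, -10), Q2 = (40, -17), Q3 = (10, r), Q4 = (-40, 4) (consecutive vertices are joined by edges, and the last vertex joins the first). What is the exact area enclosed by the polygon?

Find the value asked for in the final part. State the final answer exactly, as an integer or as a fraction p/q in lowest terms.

Part I: 8681 is prime, so its only divisors are 1 and 8681; count = 2; answer 2
Part II: B1 = 2; d = -17; cross terms: (-24*-6 - -3*-7)=123, (-3*26 - -5*-6)=-108, (-5*35 - -12*26)=137, (-12*32 - -17*35)=211, (-17*-7 - -24*32)=887; twice the area = |1250| = 1250; area = 625; answer 625
Part III: B2 = 625; threaded value p + q = 626; w = 19711; 19711 = 23 * 857; number of divisors = (1+1) * (1+1) = 4; answer 4
Part IV: B3 = 4; r = -31; cross terms: (7*-17 - 40*-10)=281, (40*-31 - 10*-17)=-1070, (10*4 - -40*-31)=-1200, (-40*-10 - 7*4)=372; twice the area = |-1617| = 1617; area = 1617/2; answer 1617/2

1617/2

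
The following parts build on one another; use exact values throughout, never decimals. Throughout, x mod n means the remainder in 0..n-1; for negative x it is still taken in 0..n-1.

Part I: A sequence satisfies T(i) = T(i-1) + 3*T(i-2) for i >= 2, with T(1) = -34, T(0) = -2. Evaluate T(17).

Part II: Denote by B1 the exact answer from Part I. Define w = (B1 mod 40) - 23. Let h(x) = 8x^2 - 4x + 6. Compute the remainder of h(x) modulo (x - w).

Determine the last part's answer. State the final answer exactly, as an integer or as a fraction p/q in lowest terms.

1866

Part I: T(2) = 1*(-34) + 3*(-2) = -40; iterating: T(2)=-40, T(3)=-142, T(4)=-262, T(5)=-688, T(6)=-1474, T(7)=-3538, T(8)=-7960, T(9)=-18574, T(10)=-42454, T(11)=-98176, T(12)=-225538, T(13)=-520066, T(14)=-1196680, T(15)=-2756878, T(16)=-6346918, T(17)=-14617552; answer -14617552
Part II: B1 = -14617552; w = -15; remainder = value at the root: 8*(-15)^2 - 4*(-15)^1 + 6 = (1800) + (60) + (6) = 1866; answer 1866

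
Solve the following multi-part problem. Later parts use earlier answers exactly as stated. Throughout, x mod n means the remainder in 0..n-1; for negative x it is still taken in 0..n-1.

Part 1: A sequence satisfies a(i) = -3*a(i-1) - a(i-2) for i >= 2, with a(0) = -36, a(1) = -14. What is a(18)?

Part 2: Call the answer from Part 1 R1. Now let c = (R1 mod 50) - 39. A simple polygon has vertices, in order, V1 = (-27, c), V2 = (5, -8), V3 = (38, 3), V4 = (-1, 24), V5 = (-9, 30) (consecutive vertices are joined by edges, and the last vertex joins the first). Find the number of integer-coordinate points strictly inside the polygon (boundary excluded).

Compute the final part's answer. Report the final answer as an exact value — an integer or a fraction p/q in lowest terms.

Part 1: a(2) = -3*(-14) - 1*(-36) = 78; iterating: a(2)=78, a(3)=-220, a(4)=582, a(5)=-1526, a(6)=3996, a(7)=-10462, a(8)=27390, a(9)=-71708, a(10)=187734, a(11)=-491494, a(12)=1286748, a(13)=-3368750, a(14)=8819502, a(15)=-23089756, a(16)=60449766, a(17)=-158259542, a(18)=414328860; answer 414328860
Part 2: R1 = 414328860; c = -29; cross terms: (-27*-8 - 5*-29)=361, (5*3 - 38*-8)=319, (38*24 - -1*3)=915, (-1*30 - -9*24)=186, (-9*-29 - -27*30)=1071; twice the area = |2852| = 2852; area = 1426; boundary points = 1 + 11 + 3 + 2 + 1 = 18; strictly interior points = area - boundary/2 + 1 = 1418; answer 1418

1418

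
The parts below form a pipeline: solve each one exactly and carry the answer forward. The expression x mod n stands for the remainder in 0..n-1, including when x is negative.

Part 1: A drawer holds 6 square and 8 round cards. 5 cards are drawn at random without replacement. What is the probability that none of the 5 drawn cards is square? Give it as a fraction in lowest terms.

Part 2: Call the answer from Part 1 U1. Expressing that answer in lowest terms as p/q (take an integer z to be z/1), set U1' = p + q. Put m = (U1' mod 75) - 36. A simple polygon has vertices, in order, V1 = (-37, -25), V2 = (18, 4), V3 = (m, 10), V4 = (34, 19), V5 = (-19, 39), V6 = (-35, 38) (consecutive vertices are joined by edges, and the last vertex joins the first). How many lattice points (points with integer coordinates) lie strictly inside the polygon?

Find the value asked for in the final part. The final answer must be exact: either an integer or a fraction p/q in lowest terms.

Part 1: total draws C(14,5) = 2002; favorable C(8,5) = 56; P = 4/143; answer 4/143
Part 2: U1 = 4/143; threaded value p + q = 147; m = 36; cross terms: (-37*4 - 18*-25)=302, (18*10 - 36*4)=36, (36*19 - 34*10)=344, (34*39 - -19*19)=1687, (-19*38 - -35*39)=643, (-35*-25 - -37*38)=2281; twice the area = |5293| = 5293; area = 5293/2; boundary points = 1 + 6 + 1 + 1 + 1 + 1 = 11; strictly interior points = area - boundary/2 + 1 = 2642; answer 2642

2642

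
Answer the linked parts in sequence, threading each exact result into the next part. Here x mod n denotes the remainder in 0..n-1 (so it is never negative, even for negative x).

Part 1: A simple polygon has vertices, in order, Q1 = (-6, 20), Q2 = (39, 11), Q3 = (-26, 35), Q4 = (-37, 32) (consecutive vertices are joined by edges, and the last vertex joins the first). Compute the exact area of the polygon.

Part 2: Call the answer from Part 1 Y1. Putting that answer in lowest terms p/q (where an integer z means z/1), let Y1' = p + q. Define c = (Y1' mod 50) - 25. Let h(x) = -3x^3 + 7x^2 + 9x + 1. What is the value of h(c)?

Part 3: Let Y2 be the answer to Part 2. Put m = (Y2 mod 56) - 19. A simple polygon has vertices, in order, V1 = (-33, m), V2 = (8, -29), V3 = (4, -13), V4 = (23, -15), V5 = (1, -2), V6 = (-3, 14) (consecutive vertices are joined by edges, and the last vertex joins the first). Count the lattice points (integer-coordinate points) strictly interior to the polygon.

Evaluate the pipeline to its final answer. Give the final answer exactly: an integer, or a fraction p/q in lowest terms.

Part 1: cross terms: (-6*11 - 39*20)=-846, (39*35 - -26*11)=1651, (-26*32 - -37*35)=463, (-37*20 - -6*32)=-548; twice the area = |720| = 720; area = 360; answer 360
Part 2: Y1 = 360; threaded value p + q = 361; c = -14; -3*(-14)^3 + 7*(-14)^2 + 9*(-14)^1 + 1 = (8232) + (1372) + (-126) + (1) = 9479; answer 9479
Part 3: Y2 = 9479; m = -4; cross terms: (-33*-29 - 8*-4)=989, (8*-13 - 4*-29)=12, (4*-15 - 23*-13)=239, (23*-2 - 1*-15)=-31, (1*14 - -3*-2)=8, (-3*-4 - -33*14)=474; twice the area = |1691| = 1691; area = 1691/2; boundary points = 1 + 4 + 1 + 1 + 4 + 6 = 17; strictly interior points = area - boundary/2 + 1 = 838; answer 838

838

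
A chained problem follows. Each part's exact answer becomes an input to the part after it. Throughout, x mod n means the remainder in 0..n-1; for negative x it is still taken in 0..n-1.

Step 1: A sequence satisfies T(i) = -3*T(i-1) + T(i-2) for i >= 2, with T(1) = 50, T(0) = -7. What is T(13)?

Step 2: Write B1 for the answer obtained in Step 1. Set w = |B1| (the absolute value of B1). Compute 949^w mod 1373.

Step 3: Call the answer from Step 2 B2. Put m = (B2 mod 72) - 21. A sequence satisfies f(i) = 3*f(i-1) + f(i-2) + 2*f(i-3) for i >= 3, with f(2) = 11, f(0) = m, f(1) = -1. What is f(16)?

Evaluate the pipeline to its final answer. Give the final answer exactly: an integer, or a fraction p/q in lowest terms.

992217785

Step 1: T(2) = -3*(50) + 1*(-7) = -157; iterating: T(2)=-157, T(3)=521, T(4)=-1720, T(5)=5681, T(6)=-18763, T(7)=61970, T(8)=-204673, T(9)=675989, T(10)=-2232640, T(11)=7373909, T(12)=-24354367, T(13)=80437010; answer 80437010
Step 2: B1 = 80437010; w = 80437010; squarings mod 1373: 949^1=949, 949^2=1286, 949^4=704, 949^8=1336, 949^16=1369, 949^32=16, 949^64=256, 949^128=1005, 949^256=870, 949^512=377, 949^1024=710, 949^2048=209, 949^4096=1118, 949^8192=494, 949^16384=1015, 949^32768=475, 949^65536=453, 949^131072=632, 949^262144=1254, 949^524288=431, 949^1048576=406, 949^2097152=76, 949^4194304=284, 949^8388608=1022, 949^16777216=1004, 949^33554432=234, 949^67108864=1209; 949^80437010 = 949^2 * 949^16 * 949^256 * 949^512 * 949^1024 * 949^2048 * 949^4096 * 949^16384 * 949^65536 * 949^131072 * 949^524288 * 949^4194304 * 949^8388608 * 949^67108864 = 349 (mod 1373); answer 349
Step 3: B2 = 349; m = 40; f(3) = 3*(11) + 1*(-1) + 2*(40) = 112; iterating: f(3)=112, f(4)=345, f(5)=1169, f(6)=4076, f(7)=14087, f(8)=48675, f(9)=168264, f(10)=581641, f(11)=2010537, f(12)=6949780, f(13)=24023159, f(14)=83040331, f(15)=287043712, f(16)=992217785; answer 992217785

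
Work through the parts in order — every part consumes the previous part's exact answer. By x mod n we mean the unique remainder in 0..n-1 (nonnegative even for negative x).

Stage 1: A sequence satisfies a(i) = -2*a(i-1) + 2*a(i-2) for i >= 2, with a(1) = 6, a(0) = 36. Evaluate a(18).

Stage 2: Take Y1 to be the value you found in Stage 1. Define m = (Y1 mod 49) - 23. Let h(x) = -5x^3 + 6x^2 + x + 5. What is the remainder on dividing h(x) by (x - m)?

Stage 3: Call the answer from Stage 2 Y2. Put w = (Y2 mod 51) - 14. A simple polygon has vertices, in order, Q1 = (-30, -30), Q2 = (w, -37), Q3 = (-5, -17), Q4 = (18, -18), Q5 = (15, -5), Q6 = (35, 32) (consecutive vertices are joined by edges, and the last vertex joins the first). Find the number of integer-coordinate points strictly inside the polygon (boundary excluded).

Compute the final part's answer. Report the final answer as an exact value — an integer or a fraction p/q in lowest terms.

Stage 1: a(2) = -2*(6) + 2*(36) = 60; iterating: a(2)=60, a(3)=-108, a(4)=336, a(5)=-888, a(6)=2448, a(7)=-6672, a(8)=18240, a(9)=-49824, a(10)=136128, a(11)=-371904, a(12)=1016064, a(13)=-2775936, a(14)=7584000, a(15)=-20719872, a(16)=56607744, a(17)=-154655232, a(18)=422525952; answer 422525952
Stage 2: Y1 = 422525952; m = 7; remainder = value at the root: -5*(7)^3 + 6*(7)^2 + 1*(7)^1 + 5 = (-1715) + (294) + (7) + (5) = -1409; answer -1409
Stage 3: Y2 = -1409; w = 5; cross terms: (-30*-37 - 5*-30)=1260, (5*-17 - -5*-37)=-270, (-5*-18 - 18*-17)=396, (18*-5 - 15*-18)=180, (15*32 - 35*-5)=655, (35*-30 - -30*32)=-90; twice the area = |2131| = 2131; area = 2131/2; boundary points = 7 + 10 + 1 + 1 + 1 + 1 = 21; strictly interior points = area - boundary/2 + 1 = 1056; answer 1056

1056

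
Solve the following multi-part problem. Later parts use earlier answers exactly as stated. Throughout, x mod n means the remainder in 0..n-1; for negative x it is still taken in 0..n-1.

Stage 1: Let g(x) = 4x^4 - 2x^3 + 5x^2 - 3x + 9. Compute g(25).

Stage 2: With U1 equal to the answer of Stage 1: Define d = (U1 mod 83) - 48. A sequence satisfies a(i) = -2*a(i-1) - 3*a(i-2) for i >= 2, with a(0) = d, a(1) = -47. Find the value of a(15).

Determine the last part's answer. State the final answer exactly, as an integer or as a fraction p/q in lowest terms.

-103439

Stage 1: 4*(25)^4 - 2*(25)^3 + 5*(25)^2 - 3*(25)^1 + 9 = (1562500) + (-31250) + (3125) + (-75) + (9) = 1534309; answer 1534309
Stage 2: U1 = 1534309; d = 6; a(2) = -2*(-47) - 3*(6) = 76; iterating: a(2)=76, a(3)=-11, a(4)=-206, a(5)=445, a(6)=-272, a(7)=-791, a(8)=2398, a(9)=-2423, a(10)=-2348, a(11)=11965, a(12)=-16886, a(13)=-2123, a(14)=54904, a(15)=-103439; answer -103439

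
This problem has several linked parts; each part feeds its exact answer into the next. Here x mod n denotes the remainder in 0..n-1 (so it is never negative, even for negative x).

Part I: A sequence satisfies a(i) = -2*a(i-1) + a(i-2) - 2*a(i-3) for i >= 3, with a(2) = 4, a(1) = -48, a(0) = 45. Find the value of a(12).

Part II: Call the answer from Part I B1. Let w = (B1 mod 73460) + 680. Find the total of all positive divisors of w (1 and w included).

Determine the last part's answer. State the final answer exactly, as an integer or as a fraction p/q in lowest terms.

74400

Part I: a(3) = -2*(4) + 1*(-48) - 2*(45) = -146; iterating: a(3)=-146, a(4)=392, a(5)=-938, a(6)=2560, a(7)=-6842, a(8)=18120, a(9)=-48202, a(10)=128208, a(11)=-340858, a(12)=906328; answer 906328
Part II: B1 = 906328; w = 25488; 25488 = 2^4 * 3^3 * 59; sigma = (1 + 2 + 4 + 8 + 16) * (1 + 3 + 9 + 27) * (1 + 59) = 31 * 40 * 60 = 74400; answer 74400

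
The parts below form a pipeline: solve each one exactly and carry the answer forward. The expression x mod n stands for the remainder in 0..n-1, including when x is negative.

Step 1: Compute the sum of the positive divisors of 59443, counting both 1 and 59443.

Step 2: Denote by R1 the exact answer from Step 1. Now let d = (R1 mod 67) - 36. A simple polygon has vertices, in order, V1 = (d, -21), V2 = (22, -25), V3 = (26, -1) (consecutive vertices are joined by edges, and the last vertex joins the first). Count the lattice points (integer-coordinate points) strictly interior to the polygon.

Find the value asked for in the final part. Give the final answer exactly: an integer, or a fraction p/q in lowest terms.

522

Step 1: 59443 is prime, so its only divisors are 1 and 59443; sigma = 1 + 59443 = 59444; answer 59444
Step 2: R1 = 59444; d = -21; cross terms: (-21*-25 - 22*-21)=987, (22*-1 - 26*-25)=628, (26*-21 - -21*-1)=-567; twice the area = |1048| = 1048; area = 524; boundary points = 1 + 4 + 1 = 6; strictly interior points = area - boundary/2 + 1 = 522; answer 522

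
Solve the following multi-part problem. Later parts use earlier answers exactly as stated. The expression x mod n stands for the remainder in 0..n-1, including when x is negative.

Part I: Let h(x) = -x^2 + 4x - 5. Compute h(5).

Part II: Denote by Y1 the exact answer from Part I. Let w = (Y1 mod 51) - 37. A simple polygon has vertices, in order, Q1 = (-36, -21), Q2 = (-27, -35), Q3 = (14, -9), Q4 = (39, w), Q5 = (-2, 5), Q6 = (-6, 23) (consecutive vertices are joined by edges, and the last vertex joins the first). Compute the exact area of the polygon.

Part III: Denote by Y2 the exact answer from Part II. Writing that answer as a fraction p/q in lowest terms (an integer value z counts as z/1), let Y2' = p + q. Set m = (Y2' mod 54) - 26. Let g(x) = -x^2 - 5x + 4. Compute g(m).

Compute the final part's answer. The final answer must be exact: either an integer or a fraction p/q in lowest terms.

Part I: -1*(5)^2 + 4*(5)^1 - 5 = (-25) + (20) + (-5) = -10; answer -10
Part II: Y1 = -10; w = 4; cross terms: (-36*-35 - -27*-21)=693, (-27*-9 - 14*-35)=733, (14*4 - 39*-9)=407, (39*5 - -2*4)=203, (-2*23 - -6*5)=-16, (-6*-21 - -36*23)=954; twice the area = |2974| = 2974; area = 1487; answer 1487
Part III: Y2 = 1487; threaded value p + q = 1488; m = 4; -1*(4)^2 - 5*(4)^1 + 4 = (-16) + (-20) + (4) = -32; answer -32

-32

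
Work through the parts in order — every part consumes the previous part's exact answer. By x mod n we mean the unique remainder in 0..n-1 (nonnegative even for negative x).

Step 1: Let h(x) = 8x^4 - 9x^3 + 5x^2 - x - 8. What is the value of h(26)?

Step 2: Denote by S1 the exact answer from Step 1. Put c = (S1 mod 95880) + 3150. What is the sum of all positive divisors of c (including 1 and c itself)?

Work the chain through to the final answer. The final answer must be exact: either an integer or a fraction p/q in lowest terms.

Step 1: 8*(26)^4 - 9*(26)^3 + 5*(26)^2 - 1*(26)^1 - 8 = (3655808) + (-158184) + (3380) + (-26) + (-8) = 3500970; answer 3500970
Step 2: S1 = 3500970; c = 52440; 52440 = 2^3 * 3 * 5 * 19 * 23; sigma = (1 + 2 + 4 + 8) * (1 + 3) * (1 + 5) * (1 + 19) * (1 + 23) = 15 * 4 * 6 * 20 * 24 = 172800; answer 172800

172800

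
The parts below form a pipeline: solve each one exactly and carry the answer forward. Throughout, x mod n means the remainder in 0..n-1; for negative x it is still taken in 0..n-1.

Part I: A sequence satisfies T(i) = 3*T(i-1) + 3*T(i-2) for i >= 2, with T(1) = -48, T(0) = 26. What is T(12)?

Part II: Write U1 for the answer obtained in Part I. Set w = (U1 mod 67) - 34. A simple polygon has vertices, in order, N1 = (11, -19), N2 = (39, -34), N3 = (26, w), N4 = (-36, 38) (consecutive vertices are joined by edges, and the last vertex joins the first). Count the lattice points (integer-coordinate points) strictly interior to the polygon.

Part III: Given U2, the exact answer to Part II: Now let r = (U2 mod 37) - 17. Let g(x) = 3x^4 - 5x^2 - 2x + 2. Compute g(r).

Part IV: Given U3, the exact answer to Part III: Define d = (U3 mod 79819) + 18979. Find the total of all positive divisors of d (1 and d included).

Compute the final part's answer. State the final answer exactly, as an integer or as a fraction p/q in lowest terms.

Part I: T(2) = 3*(-48) + 3*(26) = -66; iterating: T(2)=-66, T(3)=-342, T(4)=-1224, T(5)=-4698, T(6)=-17766, T(7)=-67392, T(8)=-255474, T(9)=-968598, T(10)=-3672216, T(11)=-13922442, T(12)=-52783974; answer -52783974
Part II: U1 = -52783974; w = -1; cross terms: (11*-34 - 39*-19)=367, (39*-1 - 26*-34)=845, (26*38 - -36*-1)=952, (-36*-19 - 11*38)=266; twice the area = |2430| = 2430; area = 1215; boundary points = 1 + 1 + 1 + 1 = 4; strictly interior points = area - boundary/2 + 1 = 1214; answer 1214
Part III: U2 = 1214; r = 13; 3*(13)^4 - 5*(13)^2 - 2*(13)^1 + 2 = (85683) + (-845) + (-26) + (2) = 84814; answer 84814
Part IV: U3 = 84814; d = 23974; 23974 = 2 * 11987; sigma = (1 + 2) * (1 + 11987) = 3 * 11988 = 35964; answer 35964

35964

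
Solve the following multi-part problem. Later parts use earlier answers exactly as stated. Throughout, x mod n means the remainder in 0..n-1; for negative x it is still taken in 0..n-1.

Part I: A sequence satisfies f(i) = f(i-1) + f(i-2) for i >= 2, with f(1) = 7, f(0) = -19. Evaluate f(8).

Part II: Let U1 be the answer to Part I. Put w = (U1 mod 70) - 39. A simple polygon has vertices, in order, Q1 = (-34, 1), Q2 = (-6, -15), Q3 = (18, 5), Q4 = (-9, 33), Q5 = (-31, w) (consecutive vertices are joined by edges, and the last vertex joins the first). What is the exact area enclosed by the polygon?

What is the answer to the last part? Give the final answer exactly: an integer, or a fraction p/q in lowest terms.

1206

Part I: f(2) = 1*(7) + 1*(-19) = -12; iterating: f(2)=-12, f(3)=-5, f(4)=-17, f(5)=-22, f(6)=-39, f(7)=-61, f(8)=-100; answer -100
Part II: U1 = -100; w = 1; cross terms: (-34*-15 - -6*1)=516, (-6*5 - 18*-15)=240, (18*33 - -9*5)=639, (-9*1 - -31*33)=1014, (-31*1 - -34*1)=3; twice the area = |2412| = 2412; area = 1206; answer 1206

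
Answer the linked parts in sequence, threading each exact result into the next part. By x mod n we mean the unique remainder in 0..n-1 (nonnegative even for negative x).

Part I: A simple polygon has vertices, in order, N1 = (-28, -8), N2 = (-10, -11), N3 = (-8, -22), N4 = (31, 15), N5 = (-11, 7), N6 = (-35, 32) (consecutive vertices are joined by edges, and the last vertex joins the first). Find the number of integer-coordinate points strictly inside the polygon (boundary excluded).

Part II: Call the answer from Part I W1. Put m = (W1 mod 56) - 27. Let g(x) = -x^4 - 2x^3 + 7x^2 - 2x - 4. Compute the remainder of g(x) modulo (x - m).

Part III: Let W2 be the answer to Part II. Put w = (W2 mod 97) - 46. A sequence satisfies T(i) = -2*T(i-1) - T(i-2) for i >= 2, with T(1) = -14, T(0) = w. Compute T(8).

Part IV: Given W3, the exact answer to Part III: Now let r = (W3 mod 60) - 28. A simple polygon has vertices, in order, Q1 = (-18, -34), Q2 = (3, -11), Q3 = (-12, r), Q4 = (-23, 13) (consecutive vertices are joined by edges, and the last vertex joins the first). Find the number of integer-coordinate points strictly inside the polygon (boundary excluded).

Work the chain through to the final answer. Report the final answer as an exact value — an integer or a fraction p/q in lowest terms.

Part I: cross terms: (-28*-11 - -10*-8)=228, (-10*-22 - -8*-11)=132, (-8*15 - 31*-22)=562, (31*7 - -11*15)=382, (-11*32 - -35*7)=-107, (-35*-8 - -28*32)=1176; twice the area = |2373| = 2373; area = 2373/2; boundary points = 3 + 1 + 1 + 2 + 1 + 1 = 9; strictly interior points = area - boundary/2 + 1 = 1183; answer 1183
Part II: W1 = 1183; m = -20; remainder = value at the root: -1*(-20)^4 - 2*(-20)^3 + 7*(-20)^2 - 2*(-20)^1 - 4 = (-160000) + (16000) + (2800) + (40) + (-4) = -141164; answer -141164
Part III: W2 = -141164; w = 22; T(2) = -2*(-14) - 1*(22) = 6; iterating: T(2)=6, T(3)=2, T(4)=-10, T(5)=18, T(6)=-26, T(7)=34, T(8)=-42; answer -42
Part IV: W3 = -42; r = -10; cross terms: (-18*-11 - 3*-34)=300, (3*-10 - -12*-11)=-162, (-12*13 - -23*-10)=-386, (-23*-34 - -18*13)=1016; twice the area = |768| = 768; area = 384; boundary points = 1 + 1 + 1 + 1 = 4; strictly interior points = area - boundary/2 + 1 = 383; answer 383

383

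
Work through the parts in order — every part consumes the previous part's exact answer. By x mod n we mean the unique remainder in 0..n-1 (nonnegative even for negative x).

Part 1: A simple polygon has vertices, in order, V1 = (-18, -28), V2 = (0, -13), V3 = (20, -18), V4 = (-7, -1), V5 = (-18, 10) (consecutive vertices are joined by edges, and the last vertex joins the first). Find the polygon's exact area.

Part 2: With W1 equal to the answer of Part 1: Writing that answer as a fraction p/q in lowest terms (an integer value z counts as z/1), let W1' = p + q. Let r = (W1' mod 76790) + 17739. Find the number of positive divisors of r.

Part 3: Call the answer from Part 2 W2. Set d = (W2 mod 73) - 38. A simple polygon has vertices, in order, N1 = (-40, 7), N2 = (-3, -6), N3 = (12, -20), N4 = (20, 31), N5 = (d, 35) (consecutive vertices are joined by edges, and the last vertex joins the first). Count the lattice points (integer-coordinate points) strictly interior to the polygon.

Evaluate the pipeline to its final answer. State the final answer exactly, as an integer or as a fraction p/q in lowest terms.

Part 1: cross terms: (-18*-13 - 0*-28)=234, (0*-18 - 20*-13)=260, (20*-1 - -7*-18)=-146, (-7*10 - -18*-1)=-88, (-18*-28 - -18*10)=684; twice the area = |944| = 944; area = 472; answer 472
Part 2: W1 = 472; threaded value p + q = 473; r = 18212; 18212 = 2^2 * 29 * 157; number of divisors = (2+1) * (1+1) * (1+1) = 12; answer 12
Part 3: W2 = 12; d = -26; cross terms: (-40*-6 - -3*7)=261, (-3*-20 - 12*-6)=132, (12*31 - 20*-20)=772, (20*35 - -26*31)=1506, (-26*7 - -40*35)=1218; twice the area = |3889| = 3889; area = 3889/2; boundary points = 1 + 1 + 1 + 2 + 14 = 19; strictly interior points = area - boundary/2 + 1 = 1936; answer 1936

1936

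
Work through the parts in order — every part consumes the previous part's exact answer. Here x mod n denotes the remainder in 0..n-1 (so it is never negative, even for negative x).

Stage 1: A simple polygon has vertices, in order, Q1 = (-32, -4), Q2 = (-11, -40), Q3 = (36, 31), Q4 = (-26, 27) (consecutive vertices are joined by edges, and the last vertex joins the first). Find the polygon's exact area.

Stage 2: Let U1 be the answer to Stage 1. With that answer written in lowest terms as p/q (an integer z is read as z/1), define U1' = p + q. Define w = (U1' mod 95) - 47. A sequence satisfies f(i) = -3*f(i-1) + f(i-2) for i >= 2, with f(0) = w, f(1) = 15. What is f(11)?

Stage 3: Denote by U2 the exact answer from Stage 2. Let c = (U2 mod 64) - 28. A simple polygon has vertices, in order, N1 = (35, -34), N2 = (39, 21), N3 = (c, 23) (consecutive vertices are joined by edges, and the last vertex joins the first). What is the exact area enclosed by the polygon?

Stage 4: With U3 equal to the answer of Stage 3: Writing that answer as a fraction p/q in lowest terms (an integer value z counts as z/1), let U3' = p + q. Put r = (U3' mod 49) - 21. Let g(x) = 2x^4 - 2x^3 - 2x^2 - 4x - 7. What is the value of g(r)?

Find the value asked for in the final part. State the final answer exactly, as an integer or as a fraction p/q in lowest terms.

Stage 1: cross terms: (-32*-40 - -11*-4)=1236, (-11*31 - 36*-40)=1099, (36*27 - -26*31)=1778, (-26*-4 - -32*27)=968; twice the area = |5081| = 5081; area = 5081/2; answer 5081/2
Stage 2: U1 = 5081/2; threaded value p + q = 5083; w = 1; f(2) = -3*(15) + 1*(1) = -44; iterating: f(2)=-44, f(3)=147, f(4)=-485, f(5)=1602, f(6)=-5291, f(7)=17475, f(8)=-57716, f(9)=190623, f(10)=-629585, f(11)=2079378; answer 2079378
Stage 3: U2 = 2079378; c = -10; cross terms: (35*21 - 39*-34)=2061, (39*23 - -10*21)=1107, (-10*-34 - 35*23)=-465; twice the area = |2703| = 2703; area = 2703/2; answer 2703/2
Stage 4: U3 = 2703/2; threaded value p + q = 2705; r = -11; 2*(-11)^4 - 2*(-11)^3 - 2*(-11)^2 - 4*(-11)^1 - 7 = (29282) + (2662) + (-242) + (44) + (-7) = 31739; answer 31739

31739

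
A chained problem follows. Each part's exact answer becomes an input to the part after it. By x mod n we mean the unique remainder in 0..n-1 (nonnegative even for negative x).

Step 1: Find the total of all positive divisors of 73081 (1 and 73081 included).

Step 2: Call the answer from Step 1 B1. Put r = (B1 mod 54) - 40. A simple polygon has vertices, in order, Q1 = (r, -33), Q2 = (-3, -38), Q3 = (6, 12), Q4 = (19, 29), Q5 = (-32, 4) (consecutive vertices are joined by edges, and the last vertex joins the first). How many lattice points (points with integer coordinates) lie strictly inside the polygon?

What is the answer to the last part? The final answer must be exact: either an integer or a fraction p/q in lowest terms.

Step 1: 73081 = 107 * 683; sigma = (1 + 107) * (1 + 683) = 108 * 684 = 73872; answer 73872
Step 2: B1 = 73872; r = -40; cross terms: (-40*-38 - -3*-33)=1421, (-3*12 - 6*-38)=192, (6*29 - 19*12)=-54, (19*4 - -32*29)=1004, (-32*-33 - -40*4)=1216; twice the area = |3779| = 3779; area = 3779/2; boundary points = 1 + 1 + 1 + 1 + 1 = 5; strictly interior points = area - boundary/2 + 1 = 1888; answer 1888

1888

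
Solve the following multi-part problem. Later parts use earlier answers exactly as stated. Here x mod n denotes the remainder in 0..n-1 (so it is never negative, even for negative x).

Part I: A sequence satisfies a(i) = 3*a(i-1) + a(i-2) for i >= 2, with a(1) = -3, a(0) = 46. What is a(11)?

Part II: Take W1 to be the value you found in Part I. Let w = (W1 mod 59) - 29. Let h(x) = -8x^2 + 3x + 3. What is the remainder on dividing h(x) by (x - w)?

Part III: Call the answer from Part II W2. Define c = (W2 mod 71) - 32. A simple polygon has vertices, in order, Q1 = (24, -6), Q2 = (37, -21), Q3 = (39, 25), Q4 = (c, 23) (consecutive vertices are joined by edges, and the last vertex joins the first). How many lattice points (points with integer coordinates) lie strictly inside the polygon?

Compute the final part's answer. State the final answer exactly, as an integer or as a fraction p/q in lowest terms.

Part I: a(2) = 3*(-3) + 1*(46) = 37; iterating: a(2)=37, a(3)=108, a(4)=361, a(5)=1191, a(6)=3934, a(7)=12993, a(8)=42913, a(9)=141732, a(10)=468109, a(11)=1546059; answer 1546059
Part II: W1 = 1546059; w = -6; remainder = value at the root: -8*(-6)^2 + 3*(-6)^1 + 3 = (-288) + (-18) + (3) = -303; answer -303
Part III: W2 = -303; c = 20; cross terms: (24*-21 - 37*-6)=-282, (37*25 - 39*-21)=1744, (39*23 - 20*25)=397, (20*-6 - 24*23)=-672; twice the area = |1187| = 1187; area = 1187/2; boundary points = 1 + 2 + 1 + 1 = 5; strictly interior points = area - boundary/2 + 1 = 592; answer 592

592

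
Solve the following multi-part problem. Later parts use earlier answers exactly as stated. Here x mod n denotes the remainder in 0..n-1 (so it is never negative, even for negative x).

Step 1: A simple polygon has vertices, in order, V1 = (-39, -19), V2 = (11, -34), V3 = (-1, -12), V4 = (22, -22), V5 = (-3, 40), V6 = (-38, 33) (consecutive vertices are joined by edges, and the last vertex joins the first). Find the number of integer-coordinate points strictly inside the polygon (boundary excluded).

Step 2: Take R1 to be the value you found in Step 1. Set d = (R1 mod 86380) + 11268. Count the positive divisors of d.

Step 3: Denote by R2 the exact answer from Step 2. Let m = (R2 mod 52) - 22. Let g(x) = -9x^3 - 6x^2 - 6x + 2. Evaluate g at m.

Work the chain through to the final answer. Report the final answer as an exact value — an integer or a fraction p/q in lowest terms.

-106

Step 1: cross terms: (-39*-34 - 11*-19)=1535, (11*-12 - -1*-34)=-166, (-1*-22 - 22*-12)=286, (22*40 - -3*-22)=814, (-3*33 - -38*40)=1421, (-38*-19 - -39*33)=2009; twice the area = |5899| = 5899; area = 5899/2; boundary points = 5 + 2 + 1 + 1 + 7 + 1 = 17; strictly interior points = area - boundary/2 + 1 = 2942; answer 2942
Step 2: R1 = 2942; d = 14210; 14210 = 2 * 5 * 7^2 * 29; number of divisors = (1+1) * (1+1) * (2+1) * (1+1) = 24; answer 24
Step 3: R2 = 24; m = 2; -9*(2)^3 - 6*(2)^2 - 6*(2)^1 + 2 = (-72) + (-24) + (-12) + (2) = -106; answer -106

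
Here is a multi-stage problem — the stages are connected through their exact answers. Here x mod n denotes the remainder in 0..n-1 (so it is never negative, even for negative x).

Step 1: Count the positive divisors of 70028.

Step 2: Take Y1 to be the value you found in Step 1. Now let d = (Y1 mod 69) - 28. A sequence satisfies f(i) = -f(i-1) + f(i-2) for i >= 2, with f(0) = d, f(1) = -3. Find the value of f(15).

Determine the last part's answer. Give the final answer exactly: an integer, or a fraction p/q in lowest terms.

-322

Step 1: 70028 = 2^2 * 7 * 41 * 61; number of divisors = (2+1) * (1+1) * (1+1) * (1+1) = 24; answer 24
Step 2: Y1 = 24; d = -4; f(2) = -1*(-3) + 1*(-4) = -1; iterating: f(2)=-1, f(3)=-2, f(4)=1, f(5)=-3, f(6)=4, f(7)=-7, f(8)=11, f(9)=-18, f(10)=29, f(11)=-47, f(12)=76, f(13)=-123, f(14)=199, f(15)=-322; answer -322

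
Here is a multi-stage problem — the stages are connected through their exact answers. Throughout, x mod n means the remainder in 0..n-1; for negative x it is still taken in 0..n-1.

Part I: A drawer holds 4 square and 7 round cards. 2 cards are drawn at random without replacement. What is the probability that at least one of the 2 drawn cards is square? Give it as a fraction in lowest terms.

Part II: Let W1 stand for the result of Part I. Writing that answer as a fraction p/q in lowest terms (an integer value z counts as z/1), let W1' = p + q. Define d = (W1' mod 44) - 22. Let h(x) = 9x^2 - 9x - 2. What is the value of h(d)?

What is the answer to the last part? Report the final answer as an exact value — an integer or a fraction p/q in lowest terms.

Part I: total draws C(11,2) = 55; complement C(7,2) = 21; favorable 55 - 21 = 34; P = 34/55; answer 34/55
Part II: W1 = 34/55; threaded value p + q = 89; d = -21; 9*(-21)^2 - 9*(-21)^1 - 2 = (3969) + (189) + (-2) = 4156; answer 4156

4156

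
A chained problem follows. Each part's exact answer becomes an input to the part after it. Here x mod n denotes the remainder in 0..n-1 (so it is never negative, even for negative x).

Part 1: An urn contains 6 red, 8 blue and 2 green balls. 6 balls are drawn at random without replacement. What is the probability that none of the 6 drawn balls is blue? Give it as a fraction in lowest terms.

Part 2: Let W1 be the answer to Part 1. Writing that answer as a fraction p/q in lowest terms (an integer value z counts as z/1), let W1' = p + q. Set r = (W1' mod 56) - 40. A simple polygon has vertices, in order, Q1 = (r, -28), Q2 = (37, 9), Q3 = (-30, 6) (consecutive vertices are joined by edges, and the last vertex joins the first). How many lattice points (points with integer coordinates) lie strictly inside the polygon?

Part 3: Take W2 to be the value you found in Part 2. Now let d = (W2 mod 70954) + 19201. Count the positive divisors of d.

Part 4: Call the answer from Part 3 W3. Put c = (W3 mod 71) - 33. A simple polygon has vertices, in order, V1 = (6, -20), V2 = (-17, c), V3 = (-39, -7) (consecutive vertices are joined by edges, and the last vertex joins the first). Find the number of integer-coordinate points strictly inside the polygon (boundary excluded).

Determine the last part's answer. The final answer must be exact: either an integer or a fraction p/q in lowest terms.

Part 1: total draws C(16,6) = 8008; favorable C(8,6) = 28; P = 1/286; answer 1/286
Part 2: W1 = 1/286; threaded value p + q = 287; r = -33; cross terms: (-33*9 - 37*-28)=739, (37*6 - -30*9)=492, (-30*-28 - -33*6)=1038; twice the area = |2269| = 2269; area = 2269/2; boundary points = 1 + 1 + 1 = 3; strictly interior points = area - boundary/2 + 1 = 1134; answer 1134
Part 3: W2 = 1134; d = 20335; 20335 = 5 * 7^2 * 83; number of divisors = (1+1) * (2+1) * (1+1) = 12; answer 12
Part 4: W3 = 12; c = -21; cross terms: (6*-21 - -17*-20)=-466, (-17*-7 - -39*-21)=-700, (-39*-20 - 6*-7)=822; twice the area = |-344| = 344; area = 172; boundary points = 1 + 2 + 1 = 4; strictly interior points = area - boundary/2 + 1 = 171; answer 171

171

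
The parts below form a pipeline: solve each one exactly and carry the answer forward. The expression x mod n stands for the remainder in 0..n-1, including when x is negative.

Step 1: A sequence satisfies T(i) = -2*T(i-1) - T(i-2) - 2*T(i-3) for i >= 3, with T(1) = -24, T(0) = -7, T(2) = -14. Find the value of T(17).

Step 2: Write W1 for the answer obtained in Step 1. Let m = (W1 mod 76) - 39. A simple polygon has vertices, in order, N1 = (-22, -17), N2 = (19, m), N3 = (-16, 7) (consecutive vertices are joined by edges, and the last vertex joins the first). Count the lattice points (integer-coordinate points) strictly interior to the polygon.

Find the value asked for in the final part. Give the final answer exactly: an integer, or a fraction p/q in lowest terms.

549

Step 1: T(3) = -2*(-14) - 1*(-24) - 2*(-7) = 66; iterating: T(3)=66, T(4)=-70, T(5)=102, T(6)=-266, T(7)=570, T(8)=-1078, T(9)=2118, T(10)=-4298, T(11)=8634, T(12)=-17206, T(13)=34374, T(14)=-68810, T(15)=137658, T(16)=-275254, T(17)=550470; answer 550470
Step 2: W1 = 550470; m = -37; cross terms: (-22*-37 - 19*-17)=1137, (19*7 - -16*-37)=-459, (-16*-17 - -22*7)=426; twice the area = |1104| = 1104; area = 552; boundary points = 1 + 1 + 6 = 8; strictly interior points = area - boundary/2 + 1 = 549; answer 549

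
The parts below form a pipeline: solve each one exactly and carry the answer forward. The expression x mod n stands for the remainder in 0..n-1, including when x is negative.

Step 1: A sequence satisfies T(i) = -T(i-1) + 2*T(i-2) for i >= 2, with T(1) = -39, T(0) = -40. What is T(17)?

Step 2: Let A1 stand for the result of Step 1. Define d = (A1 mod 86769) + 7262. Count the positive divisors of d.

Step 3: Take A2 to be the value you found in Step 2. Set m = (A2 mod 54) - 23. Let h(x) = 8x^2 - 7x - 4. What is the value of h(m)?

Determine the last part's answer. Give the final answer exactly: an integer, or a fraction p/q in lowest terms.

2427

Step 1: T(2) = -1*(-39) + 2*(-40) = -41; iterating: T(2)=-41, T(3)=-37, T(4)=-45, T(5)=-29, T(6)=-61, T(7)=3, T(8)=-125, T(9)=131, T(10)=-381, T(11)=643, T(12)=-1405, T(13)=2691, T(14)=-5501, T(15)=10883, T(16)=-21885, T(17)=43651; answer 43651
Step 2: A1 = 43651; d = 50913; 50913 = 3^2 * 5657; number of divisors = (2+1) * (1+1) = 6; answer 6
Step 3: A2 = 6; m = -17; 8*(-17)^2 - 7*(-17)^1 - 4 = (2312) + (119) + (-4) = 2427; answer 2427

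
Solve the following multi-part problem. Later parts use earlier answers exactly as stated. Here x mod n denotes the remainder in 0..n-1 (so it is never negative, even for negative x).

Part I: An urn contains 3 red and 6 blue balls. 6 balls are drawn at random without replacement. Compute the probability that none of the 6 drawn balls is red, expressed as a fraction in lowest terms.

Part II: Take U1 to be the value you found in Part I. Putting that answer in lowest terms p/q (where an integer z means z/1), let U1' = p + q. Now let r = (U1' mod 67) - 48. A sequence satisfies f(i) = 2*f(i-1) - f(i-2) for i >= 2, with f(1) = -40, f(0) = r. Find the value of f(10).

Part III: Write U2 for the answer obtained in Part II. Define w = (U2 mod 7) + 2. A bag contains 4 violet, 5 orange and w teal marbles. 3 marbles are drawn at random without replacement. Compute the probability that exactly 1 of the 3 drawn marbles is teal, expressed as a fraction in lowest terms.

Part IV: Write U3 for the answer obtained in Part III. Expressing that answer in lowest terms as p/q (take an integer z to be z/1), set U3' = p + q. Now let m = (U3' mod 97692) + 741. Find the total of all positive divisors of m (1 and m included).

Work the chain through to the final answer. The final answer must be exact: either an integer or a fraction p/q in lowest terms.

Part I: total draws C(9,6) = 84; favorable C(6,6) = 1; P = 1/84; answer 1/84
Part II: U1 = 1/84; threaded value p + q = 85; r = -30; f(2) = 2*(-40) - 1*(-30) = -50; iterating: f(2)=-50, f(3)=-60, f(4)=-70, f(5)=-80, f(6)=-90, f(7)=-100, f(8)=-110, f(9)=-120, f(10)=-130; answer -130
Part III: U2 = -130; w = 5; total draws C(14,3) = 364; favorable C(5,1)*C(9,2) = 180; P = 45/91; answer 45/91
Part IV: U3 = 45/91; threaded value p + q = 136; m = 877; 877 is prime, so its only divisors are 1 and 877; sigma = 1 + 877 = 878; answer 878

878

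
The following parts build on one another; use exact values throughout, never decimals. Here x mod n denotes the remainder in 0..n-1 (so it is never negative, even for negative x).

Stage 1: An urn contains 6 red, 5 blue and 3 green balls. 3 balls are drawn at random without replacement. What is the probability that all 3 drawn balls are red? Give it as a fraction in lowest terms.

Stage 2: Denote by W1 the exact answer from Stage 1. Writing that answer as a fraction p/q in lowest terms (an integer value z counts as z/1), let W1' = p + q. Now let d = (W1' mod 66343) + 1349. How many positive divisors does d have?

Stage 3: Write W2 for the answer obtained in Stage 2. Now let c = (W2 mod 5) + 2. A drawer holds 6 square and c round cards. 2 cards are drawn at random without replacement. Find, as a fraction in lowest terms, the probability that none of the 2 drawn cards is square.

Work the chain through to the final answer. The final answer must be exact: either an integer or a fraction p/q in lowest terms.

Stage 1: total draws C(14,3) = 364; favorable C(6,3) = 20; P = 5/91; answer 5/91
Stage 2: W1 = 5/91; threaded value p + q = 96; d = 1445; 1445 = 5 * 17^2; number of divisors = (1+1) * (2+1) = 6; answer 6
Stage 3: W2 = 6; c = 3; total draws C(9,2) = 36; favorable C(3,2) = 3; P = 1/12; answer 1/12

1/12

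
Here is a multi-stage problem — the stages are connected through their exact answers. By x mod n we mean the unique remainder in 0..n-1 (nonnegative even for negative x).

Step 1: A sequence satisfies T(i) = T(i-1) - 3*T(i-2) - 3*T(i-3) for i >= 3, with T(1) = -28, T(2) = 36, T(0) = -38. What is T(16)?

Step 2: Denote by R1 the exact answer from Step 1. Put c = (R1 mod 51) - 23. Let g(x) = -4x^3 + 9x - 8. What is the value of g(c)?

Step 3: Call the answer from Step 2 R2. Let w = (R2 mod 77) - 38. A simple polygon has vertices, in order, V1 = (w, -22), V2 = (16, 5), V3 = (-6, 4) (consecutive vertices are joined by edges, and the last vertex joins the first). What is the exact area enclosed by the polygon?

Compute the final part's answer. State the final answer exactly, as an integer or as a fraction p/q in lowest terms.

Step 1: T(3) = 1*(36) - 3*(-28) - 3*(-38) = 234; iterating: T(3)=234, T(4)=210, T(5)=-600, T(6)=-1932, T(7)=-762, T(8)=6834, T(9)=14916, T(10)=-3300, T(11)=-68550, T(12)=-103398, T(13)=112152, T(14)=627996, T(15)=601734, T(16)=-1618710; answer -1618710
Step 2: R1 = -1618710; c = 7; -4*(7)^3 + 9*(7)^1 - 8 = (-1372) + (63) + (-8) = -1317; answer -1317
Step 3: R2 = -1317; w = 31; cross terms: (31*5 - 16*-22)=507, (16*4 - -6*5)=94, (-6*-22 - 31*4)=8; twice the area = |609| = 609; area = 609/2; answer 609/2

609/2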